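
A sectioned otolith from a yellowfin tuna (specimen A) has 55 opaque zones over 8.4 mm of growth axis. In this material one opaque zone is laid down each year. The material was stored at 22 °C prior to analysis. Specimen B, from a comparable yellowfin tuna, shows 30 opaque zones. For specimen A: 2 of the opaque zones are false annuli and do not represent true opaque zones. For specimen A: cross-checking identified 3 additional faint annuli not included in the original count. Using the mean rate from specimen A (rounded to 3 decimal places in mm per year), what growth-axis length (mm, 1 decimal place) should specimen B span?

4.5 mm

Specimen A: true opaque zone count = 55 − 2 + 3 = 56.
A: 8.4 mm over 56 years gives 8.4 / 56 ≈ 0.150 mm/year.
For B, 0.150 mm/year × 30 years = 4.5 mm.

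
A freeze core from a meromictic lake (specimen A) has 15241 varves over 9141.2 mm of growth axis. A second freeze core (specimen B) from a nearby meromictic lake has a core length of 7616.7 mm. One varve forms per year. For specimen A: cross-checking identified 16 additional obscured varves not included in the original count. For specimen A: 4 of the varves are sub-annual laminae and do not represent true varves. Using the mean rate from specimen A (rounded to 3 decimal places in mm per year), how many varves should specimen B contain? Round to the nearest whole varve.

Specimen A: adjusted count: 15241 − 4 + 16 = 15253 varves.
A: 9141.2 mm over 15253 years gives 9141.2 / 15253 ≈ 0.599 mm/year.
Specimen B: 7616.7 mm / 0.599 mm per year = 12715.69 years ≈ 12716 varves.

12716 varves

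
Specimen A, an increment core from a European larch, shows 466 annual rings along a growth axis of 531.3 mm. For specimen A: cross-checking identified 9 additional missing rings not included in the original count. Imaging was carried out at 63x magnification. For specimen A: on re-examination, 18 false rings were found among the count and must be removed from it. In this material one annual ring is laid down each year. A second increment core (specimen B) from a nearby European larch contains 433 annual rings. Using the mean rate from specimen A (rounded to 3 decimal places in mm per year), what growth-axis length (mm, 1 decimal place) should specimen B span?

Specimen A: true annual ring count = 466 − 18 + 9 = 457.
A: Mean rate = 531.3 mm / 457 years ≈ 1.163 mm per year.
For B, 1.163 mm/year × 433 years = 503.6 mm.

503.6 mm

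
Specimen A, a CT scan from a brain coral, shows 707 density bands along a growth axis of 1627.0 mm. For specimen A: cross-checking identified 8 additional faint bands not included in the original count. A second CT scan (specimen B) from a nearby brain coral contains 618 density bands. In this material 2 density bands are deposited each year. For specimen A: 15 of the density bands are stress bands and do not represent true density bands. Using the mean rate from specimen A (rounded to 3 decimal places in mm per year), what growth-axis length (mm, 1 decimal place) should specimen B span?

Specimen A: after corrections the count is 707 − 15 + 8 = 700 density bands.
Specimen A: with 2 density bands per year, 700 / 2 = 350 years.
A: 1627.0 mm over 350 years gives 1627.0 / 350 ≈ 4.649 mm/year.
Specimen B: dividing by 2 density bands per year: 618 / 2 = 309 years. B's length ≈ 4.649 × 309 = 1436.5 mm.

1436.5 mm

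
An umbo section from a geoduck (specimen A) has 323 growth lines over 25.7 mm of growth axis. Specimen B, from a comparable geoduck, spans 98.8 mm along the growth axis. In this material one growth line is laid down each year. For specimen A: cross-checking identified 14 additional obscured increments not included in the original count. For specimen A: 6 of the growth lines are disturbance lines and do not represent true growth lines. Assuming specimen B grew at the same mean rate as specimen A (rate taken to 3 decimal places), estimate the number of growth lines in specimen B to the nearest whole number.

1267 growth lines

Specimen A: adjusted count: 323 − 6 + 14 = 331 growth lines.
A: Extension rate ≈ 25.7 / 331 = 0.078 mm/yr.
For B, 98.8 / 0.078 = 1266.67 years ≈ 1267 growth lines.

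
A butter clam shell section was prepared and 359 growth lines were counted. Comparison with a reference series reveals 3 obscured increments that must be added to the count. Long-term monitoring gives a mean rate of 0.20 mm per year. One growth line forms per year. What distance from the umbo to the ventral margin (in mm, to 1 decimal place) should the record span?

After corrections the count is 359 + 3 = 362 growth lines.
362 years at 0.20 mm/year gives 0.20 × 362 = 72.4 mm.

72.4 mm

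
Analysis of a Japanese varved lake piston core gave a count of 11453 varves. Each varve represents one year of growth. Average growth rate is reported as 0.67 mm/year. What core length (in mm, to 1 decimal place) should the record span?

7673.5 mm

The record spans 11453 years at 0.67 mm per year.
Predicted length = 0.67 mm/year × 11453 years = 7673.5 mm.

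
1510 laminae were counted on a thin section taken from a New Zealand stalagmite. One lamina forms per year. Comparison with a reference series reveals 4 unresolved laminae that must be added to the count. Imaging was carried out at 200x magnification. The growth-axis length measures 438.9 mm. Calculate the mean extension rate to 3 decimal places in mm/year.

0.290 mm/year

Correcting the raw count gives 1510 + 4 = 1514 true laminae.
438.9 mm over 1514 years gives 438.9 / 1514 ≈ 0.290 mm/year.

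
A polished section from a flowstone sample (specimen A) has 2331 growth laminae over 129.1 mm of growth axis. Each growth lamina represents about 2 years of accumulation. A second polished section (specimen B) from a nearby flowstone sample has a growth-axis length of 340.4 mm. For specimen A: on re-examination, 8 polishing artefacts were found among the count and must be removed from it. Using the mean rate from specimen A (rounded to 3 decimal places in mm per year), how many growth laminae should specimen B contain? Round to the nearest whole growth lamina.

6079 growth laminae

Specimen A: adjusted count: 2331 − 8 = 2323 growth laminae.
Specimen A: 2323 growth laminae at 2 years each span 2323 × 2 = 4646 years.
A: Extension rate ≈ 129.1 / 4646 = 0.028 mm/yr.
B spans 340.4 / 0.028 = 12157.14 years; at 2 years per growth lamina that is 12157.14 / 2 ≈ 6079 growth laminae.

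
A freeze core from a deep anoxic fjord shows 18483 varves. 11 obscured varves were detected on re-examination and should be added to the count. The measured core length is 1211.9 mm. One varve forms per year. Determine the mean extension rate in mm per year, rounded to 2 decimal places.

0.07 mm per year

Correcting the raw count gives 18483 + 11 = 18494 true varves.
Extension rate ≈ 1211.9 / 18494 = 0.07 mm per year.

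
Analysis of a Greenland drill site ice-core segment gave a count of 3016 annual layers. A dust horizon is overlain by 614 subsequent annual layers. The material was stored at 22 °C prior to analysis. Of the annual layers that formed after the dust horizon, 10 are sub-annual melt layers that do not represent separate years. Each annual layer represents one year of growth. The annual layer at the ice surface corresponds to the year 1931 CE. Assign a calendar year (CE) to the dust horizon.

1327 CE

614 annual layers post-date the dust horizon.
Removing the 10 false annual layers leaves 614 − 10 = 604 true annual layers beyond the dust horizon.
Counting back 604 years from 1931 CE places the dust horizon in 1931 − 604 = 1327 CE.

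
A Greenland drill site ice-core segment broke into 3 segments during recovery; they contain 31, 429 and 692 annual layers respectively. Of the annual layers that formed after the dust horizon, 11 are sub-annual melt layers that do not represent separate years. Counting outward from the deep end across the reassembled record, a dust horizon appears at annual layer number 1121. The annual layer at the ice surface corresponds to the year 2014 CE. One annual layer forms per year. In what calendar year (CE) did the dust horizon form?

1994 CE

Total annual layers = 31 + 429 + 692 = 1152.
Between annual layer 1121 and the ice surface there are 1152 − 1121 = 31 annual layers.
31 − 11 false = 20 true annual layers after the dust horizon.
The annual layer at the ice surface is 2014 CE, so the dust horizon dates to 2014 − 20 = 1994 CE.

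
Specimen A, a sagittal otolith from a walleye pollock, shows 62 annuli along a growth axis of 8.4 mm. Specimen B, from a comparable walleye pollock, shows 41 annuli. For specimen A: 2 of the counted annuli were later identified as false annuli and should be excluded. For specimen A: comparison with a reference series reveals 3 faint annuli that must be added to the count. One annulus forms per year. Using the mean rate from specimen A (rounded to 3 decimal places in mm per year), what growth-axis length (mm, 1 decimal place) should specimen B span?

5.5 mm

Specimen A: adjusted count: 62 − 2 + 3 = 63 annuli.
A: 8.4 mm over 63 years gives 8.4 / 63 ≈ 0.133 mm/year.
B's length ≈ 0.133 × 41 = 5.5 mm.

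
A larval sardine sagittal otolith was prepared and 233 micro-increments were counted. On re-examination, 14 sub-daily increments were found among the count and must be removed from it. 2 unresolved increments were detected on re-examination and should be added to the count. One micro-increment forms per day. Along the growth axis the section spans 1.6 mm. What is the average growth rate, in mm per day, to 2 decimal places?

0.01 mm per day

Correcting the raw count gives 233 − 14 + 2 = 221 true micro-increments.
Mean rate = 1.6 mm / 221 days ≈ 0.01 mm per day.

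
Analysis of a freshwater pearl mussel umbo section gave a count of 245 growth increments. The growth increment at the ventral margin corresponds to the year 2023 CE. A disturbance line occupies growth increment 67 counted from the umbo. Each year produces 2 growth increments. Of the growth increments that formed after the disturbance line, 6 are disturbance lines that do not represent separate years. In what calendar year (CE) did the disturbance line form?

1937 CE

The disturbance line sits at growth increment 67 from the umbo, so 245 − 67 = 178 growth increments formed after it.
178 − 6 false = 172 true growth increments after the disturbance line.
172 growth increments at 2 per year is 172 / 2 = 86 years.
The growth increment at the ventral margin is 2023 CE, so the disturbance line dates to 2023 − 86 = 1937 CE.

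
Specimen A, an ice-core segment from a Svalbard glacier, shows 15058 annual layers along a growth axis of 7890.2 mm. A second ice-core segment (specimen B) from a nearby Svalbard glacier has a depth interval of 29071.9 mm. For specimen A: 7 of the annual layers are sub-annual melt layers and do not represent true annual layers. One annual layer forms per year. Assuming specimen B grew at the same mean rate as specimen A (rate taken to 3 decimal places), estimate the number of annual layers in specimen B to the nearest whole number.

55481 annual layers

Specimen A: correcting the raw count gives 15058 − 7 = 15051 true annual layers.
A: Extension rate ≈ 7890.2 / 15051 = 0.524 mm per year.
Specimen B: 29071.9 mm / 0.524 mm per year = 55480.73 years ≈ 55481 annual layers.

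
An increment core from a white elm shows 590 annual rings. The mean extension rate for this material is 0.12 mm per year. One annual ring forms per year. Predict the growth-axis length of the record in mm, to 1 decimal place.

The record spans 590 years at 0.12 mm per year.
Predicted length = 0.12 mm/year × 590 years = 70.8 mm.

70.8 mm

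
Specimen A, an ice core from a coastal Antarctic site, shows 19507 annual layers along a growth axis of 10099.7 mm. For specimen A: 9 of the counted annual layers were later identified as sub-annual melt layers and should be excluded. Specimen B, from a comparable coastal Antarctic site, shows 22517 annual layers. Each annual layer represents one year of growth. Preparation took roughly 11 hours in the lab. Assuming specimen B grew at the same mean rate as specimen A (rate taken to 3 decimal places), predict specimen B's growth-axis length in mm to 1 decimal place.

11663.8 mm

Specimen A: correcting the raw count gives 19507 − 9 = 19498 true annual layers.
A: 10099.7 mm over 19498 years gives 10099.7 / 19498 ≈ 0.518 mm per year.
Length of B = 0.518 × 22517 = 11663.8 mm.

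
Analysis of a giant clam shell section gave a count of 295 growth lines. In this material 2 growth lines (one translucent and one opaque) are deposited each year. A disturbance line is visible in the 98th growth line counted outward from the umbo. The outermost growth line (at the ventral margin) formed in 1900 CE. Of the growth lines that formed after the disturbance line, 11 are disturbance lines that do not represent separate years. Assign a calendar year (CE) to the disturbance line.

1807 CE

295 − 98 = 197 growth lines lie beyond the disturbance line toward the ventral margin.
197 − 11 false = 186 true growth lines after the disturbance line.
Dividing by 2 growth lines per year: 186 / 2 = 93 years.
The growth line at the ventral margin is 1900 CE, so the disturbance line dates to 1900 − 93 = 1807 CE.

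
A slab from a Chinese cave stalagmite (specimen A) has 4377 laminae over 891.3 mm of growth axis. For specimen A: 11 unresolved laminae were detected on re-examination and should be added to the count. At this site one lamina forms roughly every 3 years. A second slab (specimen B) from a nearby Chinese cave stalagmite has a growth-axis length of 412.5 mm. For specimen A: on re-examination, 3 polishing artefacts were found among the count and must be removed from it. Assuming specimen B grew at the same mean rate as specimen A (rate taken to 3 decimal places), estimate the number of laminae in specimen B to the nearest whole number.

Specimen A: correcting the raw count gives 4377 − 3 + 11 = 4385 true laminae.
Specimen A: at 3 years per lamina, 4385 × 3 = 13155 years.
A: 891.3 mm over 13155 years gives 891.3 / 13155 ≈ 0.068 mm/yr.
For B, 412.5 / 0.068 = 6066.18 years; at 3 years per lamina that is 6066.18 / 3 ≈ 2022 laminae.

2022 laminae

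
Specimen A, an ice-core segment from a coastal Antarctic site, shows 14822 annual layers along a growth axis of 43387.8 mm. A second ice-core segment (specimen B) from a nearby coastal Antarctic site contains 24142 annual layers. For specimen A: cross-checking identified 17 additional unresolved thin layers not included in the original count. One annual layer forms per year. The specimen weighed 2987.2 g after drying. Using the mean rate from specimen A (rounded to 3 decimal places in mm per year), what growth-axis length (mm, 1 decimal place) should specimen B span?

Specimen A: true annual layer count = 14822 + 17 = 14839.
A: Mean rate = 43387.8 mm / 14839 years ≈ 2.924 mm/yr.
B's length ≈ 2.924 × 24142 = 70591.2 mm.

70591.2 mm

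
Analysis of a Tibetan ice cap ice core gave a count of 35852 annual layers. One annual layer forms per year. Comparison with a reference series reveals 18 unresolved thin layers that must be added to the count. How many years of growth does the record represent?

Adjusted count: 35852 + 18 = 35870 annual layers.
One annual layer per year makes the duration 35870 years.

35870 years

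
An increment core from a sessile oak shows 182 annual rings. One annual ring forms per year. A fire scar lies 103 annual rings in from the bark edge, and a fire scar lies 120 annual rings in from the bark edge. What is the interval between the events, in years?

120 − 103 = 17 annual rings lie between the two events.
That is 17 years at one annual ring per year.

17 years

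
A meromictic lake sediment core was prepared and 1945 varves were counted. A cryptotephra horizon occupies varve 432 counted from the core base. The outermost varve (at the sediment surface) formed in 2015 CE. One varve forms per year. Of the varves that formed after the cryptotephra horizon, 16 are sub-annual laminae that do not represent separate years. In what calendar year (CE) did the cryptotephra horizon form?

1945 − 432 = 1513 varves lie beyond the cryptotephra horizon toward the sediment surface.
Excluding 16 false varves: 1513 − 16 = 1497.
The varve at the sediment surface is 2015 CE, so the cryptotephra horizon dates to 2015 − 1497 = 518 CE.

518 CE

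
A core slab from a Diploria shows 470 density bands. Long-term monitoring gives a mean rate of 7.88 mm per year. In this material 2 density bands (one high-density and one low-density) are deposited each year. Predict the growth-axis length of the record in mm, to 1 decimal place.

Dividing by 2 density bands per year: 470 / 2 = 235 years.
Predicted length = 7.88 mm/year × 235 years = 1851.8 mm.

1851.8 mm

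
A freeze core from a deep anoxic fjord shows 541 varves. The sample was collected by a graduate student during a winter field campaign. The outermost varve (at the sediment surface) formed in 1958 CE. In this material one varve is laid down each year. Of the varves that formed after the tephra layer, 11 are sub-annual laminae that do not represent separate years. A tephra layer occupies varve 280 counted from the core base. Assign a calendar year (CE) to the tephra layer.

The tephra layer sits at varve 280 from the core base, so 541 − 280 = 261 varves formed after it.
Removing the 11 false varves leaves 261 − 11 = 250 true varves beyond the tephra layer.
1958 − 250 = 1708 CE.

1708 CE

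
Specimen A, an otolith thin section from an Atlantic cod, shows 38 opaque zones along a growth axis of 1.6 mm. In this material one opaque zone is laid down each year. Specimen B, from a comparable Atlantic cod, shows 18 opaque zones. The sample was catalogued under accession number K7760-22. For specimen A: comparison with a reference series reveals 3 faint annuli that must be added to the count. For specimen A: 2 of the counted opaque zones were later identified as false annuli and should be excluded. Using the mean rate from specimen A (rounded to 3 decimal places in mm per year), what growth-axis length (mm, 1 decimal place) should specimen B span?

0.7 mm

Specimen A: after corrections the count is 38 − 2 + 3 = 39 opaque zones.
A: 1.6 mm over 39 years gives 1.6 / 39 ≈ 0.041 mm/year.
B's length ≈ 0.041 × 18 = 0.7 mm.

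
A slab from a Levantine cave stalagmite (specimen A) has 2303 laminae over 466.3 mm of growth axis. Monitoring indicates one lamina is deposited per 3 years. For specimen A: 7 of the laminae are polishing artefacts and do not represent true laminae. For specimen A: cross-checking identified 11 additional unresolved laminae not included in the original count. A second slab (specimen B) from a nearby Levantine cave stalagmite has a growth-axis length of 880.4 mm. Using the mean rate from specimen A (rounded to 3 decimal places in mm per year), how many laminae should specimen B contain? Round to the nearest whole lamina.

Specimen A: adjusted count: 2303 − 7 + 11 = 2307 laminae.
Specimen A: 2307 laminae at 3 years each span 2307 × 3 = 6921 years.
A: Extension rate ≈ 466.3 / 6921 = 0.067 mm/year.
Specimen B: 880.4 mm / 0.067 mm per year = 13140.30 years; at 3 years per lamina that is 13140.30 / 3 ≈ 4380 laminae.

4380 laminae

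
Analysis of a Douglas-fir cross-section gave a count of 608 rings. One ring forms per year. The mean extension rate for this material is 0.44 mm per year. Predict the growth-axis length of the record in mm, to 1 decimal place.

267.5 mm

608 years of growth are recorded.
608 years at 0.44 mm/year gives 0.44 × 608 = 267.5 mm.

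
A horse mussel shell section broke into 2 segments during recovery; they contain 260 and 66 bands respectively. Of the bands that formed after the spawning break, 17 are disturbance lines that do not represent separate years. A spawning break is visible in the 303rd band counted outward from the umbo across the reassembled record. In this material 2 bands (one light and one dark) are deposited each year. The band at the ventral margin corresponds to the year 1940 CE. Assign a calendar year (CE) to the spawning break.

Total bands = 260 + 66 = 326.
326 − 303 = 23 bands lie beyond the spawning break toward the ventral margin.
Removing the 17 false bands leaves 23 − 17 = 6 true bands beyond the spawning break.
6 bands at 2 per year is 6 / 2 = 3 years.
1940 − 3 = 1937 CE.

1937 CE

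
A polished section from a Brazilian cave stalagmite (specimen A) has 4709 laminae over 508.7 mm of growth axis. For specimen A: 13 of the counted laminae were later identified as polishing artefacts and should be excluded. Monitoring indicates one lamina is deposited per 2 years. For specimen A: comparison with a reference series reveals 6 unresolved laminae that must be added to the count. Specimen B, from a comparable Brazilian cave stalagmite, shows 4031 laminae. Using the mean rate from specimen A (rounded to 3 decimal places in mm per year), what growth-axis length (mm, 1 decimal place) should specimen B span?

Specimen A: adjusted count: 4709 − 13 + 6 = 4702 laminae.
Specimen A: at 2 years per lamina, 4702 × 2 = 9404 years.
A: 508.7 mm over 9404 years gives 508.7 / 9404 ≈ 0.054 mm/yr.
Specimen B: 4031 laminae at 2 years each span 4031 × 2 = 8062 years. Length of B = 0.054 × 8062 = 435.3 mm.

435.3 mm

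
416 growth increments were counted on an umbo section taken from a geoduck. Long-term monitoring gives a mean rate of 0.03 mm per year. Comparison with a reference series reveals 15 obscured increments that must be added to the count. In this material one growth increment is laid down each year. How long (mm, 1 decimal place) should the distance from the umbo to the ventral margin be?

After corrections the count is 416 + 15 = 431 growth increments.
Length ≈ 0.03 × 431 = 12.9 mm.

12.9 mm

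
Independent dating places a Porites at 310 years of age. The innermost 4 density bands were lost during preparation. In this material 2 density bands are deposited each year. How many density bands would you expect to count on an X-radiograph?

616 density bands

Expected density bands: 310 × 2 = 620.
Subtracting the 4 density bands not captured gives 620 − 4 = 616 density bands in the record.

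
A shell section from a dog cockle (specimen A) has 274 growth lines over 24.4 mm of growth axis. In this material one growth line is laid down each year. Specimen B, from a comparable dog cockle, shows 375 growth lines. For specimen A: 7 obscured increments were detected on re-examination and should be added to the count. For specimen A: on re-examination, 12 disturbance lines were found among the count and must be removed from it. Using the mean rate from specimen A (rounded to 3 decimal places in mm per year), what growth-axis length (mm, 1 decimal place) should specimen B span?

Specimen A: adjusted count: 274 − 12 + 7 = 269 growth lines.
A: Extension rate ≈ 24.4 / 269 = 0.091 mm/year.
For B, 0.091 mm/year × 375 years = 34.1 mm.

34.1 mm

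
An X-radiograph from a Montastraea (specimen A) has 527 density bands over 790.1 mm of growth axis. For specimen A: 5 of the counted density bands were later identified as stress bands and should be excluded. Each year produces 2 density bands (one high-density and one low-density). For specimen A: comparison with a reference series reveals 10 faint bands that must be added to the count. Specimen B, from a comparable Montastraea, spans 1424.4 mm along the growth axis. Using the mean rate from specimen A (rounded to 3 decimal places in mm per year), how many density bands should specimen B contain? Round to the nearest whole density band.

959 density bands

Specimen A: adjusted count: 527 − 5 + 10 = 532 density bands.
Specimen A: 532 density bands at 2 per year is 532 / 2 = 266 years.
A: Mean rate = 790.1 mm / 266 years ≈ 2.970 mm per year.
For B, 1424.4 / 2.970 = 479.60 years; at 2 density bands per year that is 479.60 × 2 ≈ 959 density bands.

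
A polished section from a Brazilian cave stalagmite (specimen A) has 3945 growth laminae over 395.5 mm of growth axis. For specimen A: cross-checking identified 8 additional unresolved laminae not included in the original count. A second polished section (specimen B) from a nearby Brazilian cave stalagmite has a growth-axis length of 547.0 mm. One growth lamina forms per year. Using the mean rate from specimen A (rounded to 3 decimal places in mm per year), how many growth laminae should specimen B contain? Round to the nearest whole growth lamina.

5470 growth laminae

Specimen A: adjusted count: 3945 + 8 = 3953 growth laminae.
A: Mean rate = 395.5 mm / 3953 years ≈ 0.100 mm per year.
For B, 547.0 / 0.100 = 5470.00 years ≈ 5470 growth laminae.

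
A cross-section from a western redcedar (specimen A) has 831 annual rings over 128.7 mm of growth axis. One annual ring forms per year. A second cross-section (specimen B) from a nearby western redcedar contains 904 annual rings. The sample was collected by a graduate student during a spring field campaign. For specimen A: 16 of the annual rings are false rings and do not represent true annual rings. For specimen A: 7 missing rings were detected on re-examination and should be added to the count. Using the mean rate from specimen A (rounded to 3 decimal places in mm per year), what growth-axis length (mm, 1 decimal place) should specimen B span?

141.9 mm

Specimen A: correcting the raw count gives 831 − 16 + 7 = 822 true annual rings.
A: Extension rate ≈ 128.7 / 822 = 0.157 mm/year.
For B, 0.157 mm/year × 904 years = 141.9 mm.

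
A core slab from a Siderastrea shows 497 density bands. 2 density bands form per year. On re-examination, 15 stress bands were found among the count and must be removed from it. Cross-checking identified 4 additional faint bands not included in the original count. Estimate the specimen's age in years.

243 years

After corrections the count is 497 − 15 + 4 = 486 density bands.
With 2 density bands per year, 486 / 2 = 243 years.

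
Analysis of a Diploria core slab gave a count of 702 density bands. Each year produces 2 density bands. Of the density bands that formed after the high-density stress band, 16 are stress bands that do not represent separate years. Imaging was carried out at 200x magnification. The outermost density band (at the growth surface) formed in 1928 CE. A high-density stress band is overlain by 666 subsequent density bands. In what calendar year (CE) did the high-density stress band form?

There are 666 density bands younger than the high-density stress band.
666 − 16 false = 650 true density bands after the high-density stress band.
650 density bands at 2 per year is 650 / 2 = 325 years.
1928 − 325 = 1603 CE.

1603 CE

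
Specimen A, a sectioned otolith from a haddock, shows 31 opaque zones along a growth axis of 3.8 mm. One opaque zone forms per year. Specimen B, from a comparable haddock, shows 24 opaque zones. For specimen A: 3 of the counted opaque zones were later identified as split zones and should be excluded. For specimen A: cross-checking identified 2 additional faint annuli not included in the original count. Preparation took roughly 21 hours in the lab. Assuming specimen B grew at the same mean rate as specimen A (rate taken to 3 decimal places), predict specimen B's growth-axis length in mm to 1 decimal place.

3.0 mm

Specimen A: adjusted count: 31 − 3 + 2 = 30 opaque zones.
A: 3.8 mm over 30 years gives 3.8 / 30 ≈ 0.127 mm per year.
B's length ≈ 0.127 × 24 = 3.0 mm.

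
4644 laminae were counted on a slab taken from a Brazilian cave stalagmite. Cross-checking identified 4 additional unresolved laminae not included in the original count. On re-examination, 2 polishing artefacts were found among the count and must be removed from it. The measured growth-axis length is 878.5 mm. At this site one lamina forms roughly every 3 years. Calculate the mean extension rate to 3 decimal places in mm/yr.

0.063 mm/yr

Correcting the raw count gives 4644 − 2 + 4 = 4646 true laminae.
Multiplying by 3 years per lamina: 4646 × 3 = 13938 years.
878.5 mm over 13938 years gives 878.5 / 13938 ≈ 0.063 mm/yr.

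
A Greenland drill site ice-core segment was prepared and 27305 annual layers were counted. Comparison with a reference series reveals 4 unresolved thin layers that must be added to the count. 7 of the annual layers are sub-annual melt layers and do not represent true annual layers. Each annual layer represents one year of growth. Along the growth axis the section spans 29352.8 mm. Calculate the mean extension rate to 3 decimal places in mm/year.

1.075 mm/year

After corrections the count is 27305 − 7 + 4 = 27302 annual layers.
Extension rate ≈ 29352.8 / 27302 = 1.075 mm/year.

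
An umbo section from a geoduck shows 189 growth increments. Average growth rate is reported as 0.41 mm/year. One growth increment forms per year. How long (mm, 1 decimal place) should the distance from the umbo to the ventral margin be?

The record spans 189 years at 0.41 mm per year.
Length ≈ 0.41 × 189 = 77.5 mm.

77.5 mm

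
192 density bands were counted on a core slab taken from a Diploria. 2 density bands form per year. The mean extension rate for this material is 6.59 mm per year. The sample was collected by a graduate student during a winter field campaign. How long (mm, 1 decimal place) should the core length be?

With 2 density bands per year, 192 / 2 = 96 years.
96 years at 6.59 mm/year gives 6.59 × 96 = 632.6 mm.

632.6 mm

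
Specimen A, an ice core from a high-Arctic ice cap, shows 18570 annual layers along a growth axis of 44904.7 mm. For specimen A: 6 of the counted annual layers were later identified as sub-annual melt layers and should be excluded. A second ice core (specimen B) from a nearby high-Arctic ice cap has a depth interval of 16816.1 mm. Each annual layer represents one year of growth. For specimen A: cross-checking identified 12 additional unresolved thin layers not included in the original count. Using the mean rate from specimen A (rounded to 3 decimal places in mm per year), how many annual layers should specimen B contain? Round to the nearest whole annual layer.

Specimen A: correcting the raw count gives 18570 − 6 + 12 = 18576 true annual layers.
A: Extension rate ≈ 44904.7 / 18576 = 2.417 mm per year.
Specimen B: 16816.1 mm / 2.417 mm per year = 6957.43 years ≈ 6957 annual layers.

6957 annual layers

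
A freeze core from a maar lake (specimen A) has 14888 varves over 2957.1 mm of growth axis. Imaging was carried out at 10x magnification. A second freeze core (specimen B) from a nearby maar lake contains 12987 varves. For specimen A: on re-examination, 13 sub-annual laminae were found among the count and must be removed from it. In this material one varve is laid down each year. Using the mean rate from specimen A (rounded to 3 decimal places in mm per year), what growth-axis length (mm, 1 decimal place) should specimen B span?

2584.4 mm

Specimen A: correcting the raw count gives 14888 − 13 = 14875 true varves.
A: 2957.1 mm over 14875 years gives 2957.1 / 14875 ≈ 0.199 mm per year.
B's length ≈ 0.199 × 12987 = 2584.4 mm.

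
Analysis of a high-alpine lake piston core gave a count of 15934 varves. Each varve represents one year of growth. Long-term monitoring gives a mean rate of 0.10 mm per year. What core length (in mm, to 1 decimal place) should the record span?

1593.4 mm

15934 years of growth are recorded.
15934 years at 0.10 mm/year gives 0.10 × 15934 = 1593.4 mm.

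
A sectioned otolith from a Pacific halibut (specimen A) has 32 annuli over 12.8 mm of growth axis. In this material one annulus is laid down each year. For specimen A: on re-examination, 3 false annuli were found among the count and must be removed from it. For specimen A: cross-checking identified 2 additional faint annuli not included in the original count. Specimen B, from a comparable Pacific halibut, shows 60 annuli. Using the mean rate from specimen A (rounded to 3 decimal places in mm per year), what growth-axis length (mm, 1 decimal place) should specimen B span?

24.8 mm

Specimen A: after corrections the count is 32 − 3 + 2 = 31 annuli.
A: 12.8 mm over 31 years gives 12.8 / 31 ≈ 0.413 mm per year.
B's length ≈ 0.413 × 60 = 24.8 mm.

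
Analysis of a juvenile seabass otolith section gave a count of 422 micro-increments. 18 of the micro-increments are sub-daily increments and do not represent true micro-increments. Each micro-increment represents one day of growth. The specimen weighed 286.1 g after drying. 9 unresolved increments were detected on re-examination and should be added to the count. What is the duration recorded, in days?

413 days

True micro-increment count = 422 − 18 + 9 = 413.
At one micro-increment per day, that is 413 days.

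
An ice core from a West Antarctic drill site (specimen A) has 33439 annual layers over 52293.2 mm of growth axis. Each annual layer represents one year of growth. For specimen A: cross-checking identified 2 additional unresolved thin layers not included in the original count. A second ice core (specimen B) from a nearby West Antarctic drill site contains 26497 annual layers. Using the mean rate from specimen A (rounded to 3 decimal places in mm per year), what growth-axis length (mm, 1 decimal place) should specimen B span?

41441.3 mm

Specimen A: correcting the raw count gives 33439 + 2 = 33441 true annual layers.
A: Extension rate ≈ 52293.2 / 33441 = 1.564 mm/year.
B's length ≈ 1.564 × 26497 = 41441.3 mm.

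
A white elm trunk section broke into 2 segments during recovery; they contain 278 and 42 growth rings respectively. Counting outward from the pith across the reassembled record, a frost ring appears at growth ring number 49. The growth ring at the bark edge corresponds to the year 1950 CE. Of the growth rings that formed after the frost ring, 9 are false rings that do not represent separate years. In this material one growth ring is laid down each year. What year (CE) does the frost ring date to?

Total growth rings = 278 + 42 = 320.
The frost ring sits at growth ring 49 from the pith, so 320 − 49 = 271 growth rings formed after it.
271 − 9 false = 262 true growth rings after the frost ring.
The growth ring at the bark edge is 1950 CE, so the frost ring dates to 1950 − 262 = 1688 CE.

1688 CE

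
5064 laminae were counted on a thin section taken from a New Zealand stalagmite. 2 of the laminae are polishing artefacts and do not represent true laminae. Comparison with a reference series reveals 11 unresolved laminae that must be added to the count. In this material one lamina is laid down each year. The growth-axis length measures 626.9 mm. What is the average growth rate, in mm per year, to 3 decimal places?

Adjusted count: 5064 − 2 + 11 = 5073 laminae.
626.9 mm over 5073 years gives 626.9 / 5073 ≈ 0.124 mm per year.

0.124 mm per year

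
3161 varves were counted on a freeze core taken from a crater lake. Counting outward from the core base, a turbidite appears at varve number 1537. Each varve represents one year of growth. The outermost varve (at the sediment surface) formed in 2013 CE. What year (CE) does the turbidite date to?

389 CE

Between varve 1537 and the sediment surface there are 3161 − 1537 = 1624 varves.
2013 − 1624 = 389 CE.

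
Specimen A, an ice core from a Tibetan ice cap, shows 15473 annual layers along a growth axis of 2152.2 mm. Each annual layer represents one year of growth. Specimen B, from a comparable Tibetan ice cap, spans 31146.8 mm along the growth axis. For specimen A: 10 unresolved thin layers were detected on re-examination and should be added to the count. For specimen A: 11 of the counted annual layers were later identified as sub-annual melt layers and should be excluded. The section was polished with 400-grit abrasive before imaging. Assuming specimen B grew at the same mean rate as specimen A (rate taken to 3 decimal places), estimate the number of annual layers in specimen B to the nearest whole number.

224078 annual layers

Specimen A: adjusted count: 15473 − 11 + 10 = 15472 annual layers.
A: Extension rate ≈ 2152.2 / 15472 = 0.139 mm/year.
For B, 31146.8 / 0.139 = 224077.70 years ≈ 224078 annual layers.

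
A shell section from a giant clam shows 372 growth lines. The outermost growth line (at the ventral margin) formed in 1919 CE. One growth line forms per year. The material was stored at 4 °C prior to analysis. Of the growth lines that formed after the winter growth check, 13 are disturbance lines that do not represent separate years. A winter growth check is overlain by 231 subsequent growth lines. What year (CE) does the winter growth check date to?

231 growth lines post-date the winter growth check.
Excluding 13 false growth lines: 231 − 13 = 218.
The growth line at the ventral margin is 1919 CE, so the winter growth check dates to 1919 − 218 = 1701 CE.

1701 CE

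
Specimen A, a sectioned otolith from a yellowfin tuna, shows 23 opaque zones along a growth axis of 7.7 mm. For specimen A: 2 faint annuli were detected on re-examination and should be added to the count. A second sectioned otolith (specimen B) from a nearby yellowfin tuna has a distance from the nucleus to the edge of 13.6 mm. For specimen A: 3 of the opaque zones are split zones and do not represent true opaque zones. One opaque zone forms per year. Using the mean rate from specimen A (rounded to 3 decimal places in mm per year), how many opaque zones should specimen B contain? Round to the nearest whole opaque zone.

39 opaque zones

Specimen A: correcting the raw count gives 23 − 3 + 2 = 22 true opaque zones.
A: Mean rate = 7.7 mm / 22 years ≈ 0.350 mm/yr.
For B, 13.6 / 0.350 = 38.86 years ≈ 39 opaque zones.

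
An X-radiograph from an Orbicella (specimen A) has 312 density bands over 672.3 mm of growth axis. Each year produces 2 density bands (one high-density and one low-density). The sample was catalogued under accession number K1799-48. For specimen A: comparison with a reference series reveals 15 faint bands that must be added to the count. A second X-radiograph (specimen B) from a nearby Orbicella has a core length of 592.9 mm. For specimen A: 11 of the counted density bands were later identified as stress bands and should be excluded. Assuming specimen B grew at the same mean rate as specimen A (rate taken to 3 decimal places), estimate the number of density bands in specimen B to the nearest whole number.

279 density bands

Specimen A: adjusted count: 312 − 11 + 15 = 316 density bands.
Specimen A: 316 density bands at 2 per year is 316 / 2 = 158 years.
A: Extension rate ≈ 672.3 / 158 = 4.255 mm/yr.
For B, 592.9 / 4.255 = 139.34 years; at 2 density bands per year that is 139.34 × 2 ≈ 279 density bands.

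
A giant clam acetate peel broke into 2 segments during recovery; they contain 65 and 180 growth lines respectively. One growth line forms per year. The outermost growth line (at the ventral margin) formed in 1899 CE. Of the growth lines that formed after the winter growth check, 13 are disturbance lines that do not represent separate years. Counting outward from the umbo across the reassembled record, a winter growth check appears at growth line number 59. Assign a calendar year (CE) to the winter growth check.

Total growth lines = 65 + 180 = 245.
245 − 59 = 186 growth lines lie beyond the winter growth check toward the ventral margin.
Excluding 13 false growth lines: 186 − 13 = 173.
Counting back 173 years from 1899 CE places the winter growth check in 1899 − 173 = 1726 CE.

1726 CE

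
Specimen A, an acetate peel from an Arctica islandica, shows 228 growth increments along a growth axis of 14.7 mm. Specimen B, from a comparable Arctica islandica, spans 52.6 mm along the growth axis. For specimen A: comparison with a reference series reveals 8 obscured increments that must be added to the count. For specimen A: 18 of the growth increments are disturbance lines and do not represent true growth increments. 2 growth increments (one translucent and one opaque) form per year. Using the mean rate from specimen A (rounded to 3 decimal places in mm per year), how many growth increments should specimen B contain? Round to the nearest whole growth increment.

Specimen A: true growth increment count = 228 − 18 + 8 = 218.
Specimen A: dividing by 2 growth increments per year: 218 / 2 = 109 years.
A: Extension rate ≈ 14.7 / 109 = 0.135 mm/year.
B spans 52.6 / 0.135 = 389.63 years; at 2 growth increments per year that is 389.63 × 2 ≈ 779 growth increments.

779 growth increments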